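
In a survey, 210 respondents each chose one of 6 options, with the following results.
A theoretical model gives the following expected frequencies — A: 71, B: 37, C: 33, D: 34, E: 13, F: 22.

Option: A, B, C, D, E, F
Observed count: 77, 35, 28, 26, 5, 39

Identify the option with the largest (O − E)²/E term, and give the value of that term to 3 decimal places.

cat         O        E   (O−E)²/E
A          77       71     0.5070
B          35       37     0.1081
C          28       33     0.7576
D          26       34     1.8824
E           5       13     4.9231
F          39       22    13.1364
The largest term is for F: 13.136.

F, 13.136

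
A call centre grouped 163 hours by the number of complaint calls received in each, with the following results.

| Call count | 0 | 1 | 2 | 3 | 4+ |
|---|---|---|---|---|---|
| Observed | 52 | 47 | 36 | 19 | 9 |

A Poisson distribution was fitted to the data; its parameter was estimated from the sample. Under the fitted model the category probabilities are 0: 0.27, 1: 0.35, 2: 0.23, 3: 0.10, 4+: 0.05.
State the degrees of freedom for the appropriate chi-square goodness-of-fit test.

3

There are k = 5 categories and 1 parameter estimated from the data, so df = 5 − 1 − 1 = 3.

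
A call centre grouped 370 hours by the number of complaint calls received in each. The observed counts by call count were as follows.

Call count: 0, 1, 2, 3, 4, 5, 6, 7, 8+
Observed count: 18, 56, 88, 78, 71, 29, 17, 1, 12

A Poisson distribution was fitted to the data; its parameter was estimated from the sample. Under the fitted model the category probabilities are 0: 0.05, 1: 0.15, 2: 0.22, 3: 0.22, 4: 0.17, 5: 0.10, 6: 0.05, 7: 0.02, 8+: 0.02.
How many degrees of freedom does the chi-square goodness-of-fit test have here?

7

There are k = 9 categories and 1 parameter estimated from the data, so df = 9 − 1 − 1 = 7.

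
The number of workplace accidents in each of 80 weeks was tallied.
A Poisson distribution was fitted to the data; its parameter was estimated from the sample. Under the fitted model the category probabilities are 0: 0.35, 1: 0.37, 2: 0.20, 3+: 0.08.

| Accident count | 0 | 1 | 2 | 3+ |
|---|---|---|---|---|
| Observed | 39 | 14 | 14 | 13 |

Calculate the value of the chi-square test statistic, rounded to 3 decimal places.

Expected counts E_i = n·p_i: 80×0.35 = 28, 80×0.37 = 29.6, 80×0.20 = 16, 80×0.08 = 6.4.
χ² = (39−28)²/28 + (14−29.6)²/29.6 + (14−16)²/16 + (13−6.4)²/6.4
   = 4.3214 + 8.2216 + 0.2500 + 6.8063
Sum = 19.599

19.599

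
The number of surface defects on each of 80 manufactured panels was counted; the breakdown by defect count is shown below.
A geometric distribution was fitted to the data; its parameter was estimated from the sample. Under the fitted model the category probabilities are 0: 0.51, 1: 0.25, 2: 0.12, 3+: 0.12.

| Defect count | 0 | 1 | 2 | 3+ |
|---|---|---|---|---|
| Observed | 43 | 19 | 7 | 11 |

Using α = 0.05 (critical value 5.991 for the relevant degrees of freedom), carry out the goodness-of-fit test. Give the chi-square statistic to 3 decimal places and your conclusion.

1.077; do not reject

Expected counts E_i = n·p_i: 80×0.51 = 40.8, 80×0.25 = 20, 80×0.12 = 9.6, 80×0.12 = 9.6.
χ² = (43−40.8)²/40.8 + (19−20)²/20 + (7−9.6)²/9.6 + (11−9.6)²/9.6
   = 0.1186 + 0.0500 + 0.7042 + 0.2042
Sum = 1.077
df = 2. Since 1.077 < 5.991, we do not reject H₀.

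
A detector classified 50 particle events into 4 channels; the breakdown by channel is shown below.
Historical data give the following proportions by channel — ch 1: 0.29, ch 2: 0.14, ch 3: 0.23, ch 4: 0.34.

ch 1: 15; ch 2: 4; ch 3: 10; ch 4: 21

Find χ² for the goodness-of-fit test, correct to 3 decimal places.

2.440

Expected counts E_i = n·p_i: 50×0.29 = 14.5, 50×0.14 = 7, 50×0.23 = 11.5, 50×0.34 = 17.
ch 1: (15 − 14.5)²/14.5 = 0.25/14.5 = 0.0172
ch 2: (4 − 7)²/7 = 9/7 = 1.2857
ch 3: (10 − 11.5)²/11.5 = 2.25/11.5 = 0.1957
ch 4: (21 − 17)²/17 = 16/17 = 0.9412
Sum = 2.440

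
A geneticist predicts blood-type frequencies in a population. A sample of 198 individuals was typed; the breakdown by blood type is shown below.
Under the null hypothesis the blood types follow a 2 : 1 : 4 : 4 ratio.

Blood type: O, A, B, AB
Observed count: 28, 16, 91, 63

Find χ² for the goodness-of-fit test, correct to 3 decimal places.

Ratio total = 11. Expected counts: 198×2/11 = 36, 198×1/11 = 18, 198×4/11 = 72, 198×4/11 = 72.
χ² = (28−36)²/36 + (16−18)²/18 + (91−72)²/72 + (63−72)²/72
   = 1.7778 + 0.2222 + 5.0139 + 1.1250
Sum = 8.139

8.139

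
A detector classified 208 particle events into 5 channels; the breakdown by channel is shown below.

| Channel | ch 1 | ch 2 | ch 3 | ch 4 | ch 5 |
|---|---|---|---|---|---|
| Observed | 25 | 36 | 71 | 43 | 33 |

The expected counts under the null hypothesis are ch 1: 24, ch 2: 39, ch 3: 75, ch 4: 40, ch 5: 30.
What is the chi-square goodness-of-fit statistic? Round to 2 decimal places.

cat         O        E   (O−E)²/E
ch 1       25       24      0.042
ch 2       36       39      0.231
ch 3       71       75      0.213
ch 4       43       40      0.225
ch 5       33       30      0.300
Sum = 1.01

1.01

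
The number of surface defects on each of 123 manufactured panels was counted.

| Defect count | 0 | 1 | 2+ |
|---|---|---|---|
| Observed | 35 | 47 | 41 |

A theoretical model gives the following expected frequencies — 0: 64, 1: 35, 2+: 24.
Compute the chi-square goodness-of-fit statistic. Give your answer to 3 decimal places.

0: (35 − 64)²/64 = 841/64 = 13.1406
1: (47 − 35)²/35 = 144/35 = 4.1143
2+: (41 − 24)²/24 = 289/24 = 12.0417
Sum = 29.297

29.297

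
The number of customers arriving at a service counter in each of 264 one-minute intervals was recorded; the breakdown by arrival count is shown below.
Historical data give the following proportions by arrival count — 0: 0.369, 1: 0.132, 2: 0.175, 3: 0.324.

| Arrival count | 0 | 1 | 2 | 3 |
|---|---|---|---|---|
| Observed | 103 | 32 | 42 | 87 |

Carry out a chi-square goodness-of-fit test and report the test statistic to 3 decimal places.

0.960

Expected counts E_i = n·p_i: 264×0.369 = 97.416, 264×0.132 = 34.848, 264×0.175 = 46.2, 264×0.324 = 85.536.
χ² = (103−97.416)²/97.416 + (32−34.848)²/34.848 + (42−46.2)²/46.2 + (87−85.536)²/85.536
   = 0.3201 + 0.2328 + 0.3818 + 0.0251
Sum = 0.960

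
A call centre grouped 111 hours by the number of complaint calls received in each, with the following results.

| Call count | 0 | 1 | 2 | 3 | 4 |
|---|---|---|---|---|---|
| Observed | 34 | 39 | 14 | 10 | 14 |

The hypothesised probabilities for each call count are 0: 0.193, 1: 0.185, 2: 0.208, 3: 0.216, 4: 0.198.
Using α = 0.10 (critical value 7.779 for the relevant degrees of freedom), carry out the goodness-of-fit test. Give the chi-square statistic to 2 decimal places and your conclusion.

38.61; reject

Expected counts E_i = n·p_i: 111×0.193 = 21.423, 111×0.185 = 20.535, 111×0.208 = 23.088, 111×0.216 = 23.976, 111×0.198 = 21.978.
cat         O        E   (O−E)²/E
0          34   21.423      7.384
1          39   20.535     16.604
2          14   23.088      3.577
3          10   23.976      8.147
4          14   21.978      2.896
Sum = 38.61
df = 4. Since 38.61 > 7.779, we reject H₀.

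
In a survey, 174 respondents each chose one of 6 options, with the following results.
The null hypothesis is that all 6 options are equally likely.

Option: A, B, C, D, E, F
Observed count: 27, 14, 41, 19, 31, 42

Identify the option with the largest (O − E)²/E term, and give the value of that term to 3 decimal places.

B, 7.759

Under H₀ each category has probability 1/6, so each expected count is 174/6 = 29.
χ² = (27−29)²/29 + (14−29)²/29 + (41−29)²/29 + (19−29)²/29 + (31−29)²/29 + (42−29)²/29
   = 0.1379 + 7.7586 + 4.9655 + 3.4483 + 0.1379 + 5.8276
The largest term is for B: 7.759.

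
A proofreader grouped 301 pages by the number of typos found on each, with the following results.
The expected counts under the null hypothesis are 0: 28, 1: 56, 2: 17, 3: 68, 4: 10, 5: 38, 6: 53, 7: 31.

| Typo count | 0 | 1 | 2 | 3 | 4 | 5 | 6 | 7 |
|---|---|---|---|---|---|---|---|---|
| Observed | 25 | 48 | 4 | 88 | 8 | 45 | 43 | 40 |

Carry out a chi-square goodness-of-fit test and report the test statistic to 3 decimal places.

cat         O        E   (O−E)²/E
0          25       28     0.3214
1          48       56     1.1429
2           4       17     9.9412
3          88       68     5.8824
4           8       10     0.4000
5          45       38     1.2895
6          43       53     1.8868
7          40       31     2.6129
Sum = 23.477

23.477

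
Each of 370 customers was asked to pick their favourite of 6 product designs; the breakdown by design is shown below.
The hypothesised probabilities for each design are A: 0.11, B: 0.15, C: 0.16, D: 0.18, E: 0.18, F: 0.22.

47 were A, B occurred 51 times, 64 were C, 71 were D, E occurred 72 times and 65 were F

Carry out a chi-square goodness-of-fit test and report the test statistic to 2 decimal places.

5.76

Expected counts E_i = n·p_i: 370×0.11 = 40.7, 370×0.15 = 55.5, 370×0.16 = 59.2, 370×0.18 = 66.6, 370×0.18 = 66.6, 370×0.22 = 81.4.
χ² = (47−40.7)²/40.7 + (51−55.5)²/55.5 + (64−59.2)²/59.2 + (71−66.6)²/66.6 + (72−66.6)²/66.6 + (65−81.4)²/81.4
   = 0.975 + 0.365 + 0.389 + 0.291 + 0.438 + 3.304
Sum = 5.76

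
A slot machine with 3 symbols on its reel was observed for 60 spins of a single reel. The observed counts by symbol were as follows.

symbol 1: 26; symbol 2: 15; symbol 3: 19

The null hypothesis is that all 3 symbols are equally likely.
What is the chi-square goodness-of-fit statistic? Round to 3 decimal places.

Under H₀ each category has probability 1/3, so each expected count is 60/3 = 20.
symbol 1: (26 − 20)²/20 = 36/20 = 1.8000
symbol 2: (15 − 20)²/20 = 25/20 = 1.2500
symbol 3: (19 − 20)²/20 = 1/20 = 0.0500
Sum = 3.100

3.100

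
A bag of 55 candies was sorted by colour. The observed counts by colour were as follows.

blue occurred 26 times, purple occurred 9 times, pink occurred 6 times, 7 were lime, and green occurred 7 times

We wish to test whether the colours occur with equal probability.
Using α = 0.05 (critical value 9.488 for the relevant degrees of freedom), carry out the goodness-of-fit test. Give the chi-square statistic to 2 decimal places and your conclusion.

26.00; reject

Under H₀ each category has probability 1/5, so each expected count is 55/5 = 11.
χ² = (26−11)²/11 + (9−11)²/11 + (6−11)²/11 + (7−11)²/11 + (7−11)²/11
   = 20.455 + 0.364 + 2.273 + 1.455 + 1.455
Sum = 26.00
df = 4. Since 26.00 > 9.488, we reject H₀.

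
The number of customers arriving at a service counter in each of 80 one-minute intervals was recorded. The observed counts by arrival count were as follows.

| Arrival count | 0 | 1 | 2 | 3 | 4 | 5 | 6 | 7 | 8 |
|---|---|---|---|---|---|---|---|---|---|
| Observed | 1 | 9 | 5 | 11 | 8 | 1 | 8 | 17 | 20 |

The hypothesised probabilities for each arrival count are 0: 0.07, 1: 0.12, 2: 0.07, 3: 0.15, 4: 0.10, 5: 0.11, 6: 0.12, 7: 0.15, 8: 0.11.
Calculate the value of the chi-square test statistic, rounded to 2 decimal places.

27.48

Expected counts E_i = n·p_i: 80×0.07 = 5.6, 80×0.12 = 9.6, 80×0.07 = 5.6, 80×0.15 = 12, 80×0.10 = 8, 80×0.11 = 8.8, 80×0.12 = 9.6, 80×0.15 = 12, 80×0.11 = 8.8.
χ² = (1−5.6)²/5.6 + (9−9.6)²/9.6 + (5−5.6)²/5.6 + (11−12)²/12 + (8−8)²/8 + (1−8.8)²/8.8 + (8−9.6)²/9.6 + (17−12)²/12 + (20−8.8)²/8.8
   = 3.779 + 0.038 + 0.064 + 0.083 + 0.000 + 6.914 + 0.267 + 2.083 + 14.255
Sum = 27.48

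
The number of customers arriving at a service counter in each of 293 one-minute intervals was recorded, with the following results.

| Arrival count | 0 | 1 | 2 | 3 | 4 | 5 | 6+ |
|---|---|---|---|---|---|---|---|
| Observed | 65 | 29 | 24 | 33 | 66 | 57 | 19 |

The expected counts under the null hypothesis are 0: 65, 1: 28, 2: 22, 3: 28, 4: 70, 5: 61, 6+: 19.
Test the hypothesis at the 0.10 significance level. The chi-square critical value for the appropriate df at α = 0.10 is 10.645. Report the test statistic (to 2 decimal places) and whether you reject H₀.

1.60; do not reject

cat         O        E   (O−E)²/E
0          65       65      0.000
1          29       28      0.036
2          24       22      0.182
3          33       28      0.893
4          66       70      0.229
5          57       61      0.262
6+         19       19      0.000
Sum = 1.60
df = 6. Since 1.60 < 10.645, we do not reject H₀.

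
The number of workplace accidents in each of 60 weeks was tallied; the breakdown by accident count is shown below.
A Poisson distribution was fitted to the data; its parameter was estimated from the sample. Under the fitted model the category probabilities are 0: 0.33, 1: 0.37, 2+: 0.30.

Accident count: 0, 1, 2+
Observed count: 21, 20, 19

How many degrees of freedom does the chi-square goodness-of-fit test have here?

There are k = 3 categories and 1 parameter estimated from the data, so df = 3 − 1 − 1 = 1.

1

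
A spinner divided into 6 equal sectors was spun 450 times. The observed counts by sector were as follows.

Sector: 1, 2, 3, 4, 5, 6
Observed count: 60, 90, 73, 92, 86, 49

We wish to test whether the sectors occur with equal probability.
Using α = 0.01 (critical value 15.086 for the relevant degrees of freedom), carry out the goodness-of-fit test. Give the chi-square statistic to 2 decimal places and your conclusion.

Expected count for each of the 6 categories: 450/6 = 75.
cat         O        E   (O−E)²/E
1          60       75      3.000
2          90       75      3.000
3          73       75      0.053
4          92       75      3.853
5          86       75      1.613
6          49       75      9.013
Sum = 20.53
df = 5. Since 20.53 > 15.086, we reject H₀.

20.53; reject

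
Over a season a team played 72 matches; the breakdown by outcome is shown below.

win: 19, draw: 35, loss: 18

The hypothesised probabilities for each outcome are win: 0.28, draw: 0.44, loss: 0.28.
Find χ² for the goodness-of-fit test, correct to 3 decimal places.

Expected counts E_i = n·p_i: 72×0.28 = 20.16, 72×0.44 = 31.68, 72×0.28 = 20.16.
χ² = (19−20.16)²/20.16 + (35−31.68)²/31.68 + (18−20.16)²/20.16
   = 0.0667 + 0.3479 + 0.2314
Sum = 0.646

0.646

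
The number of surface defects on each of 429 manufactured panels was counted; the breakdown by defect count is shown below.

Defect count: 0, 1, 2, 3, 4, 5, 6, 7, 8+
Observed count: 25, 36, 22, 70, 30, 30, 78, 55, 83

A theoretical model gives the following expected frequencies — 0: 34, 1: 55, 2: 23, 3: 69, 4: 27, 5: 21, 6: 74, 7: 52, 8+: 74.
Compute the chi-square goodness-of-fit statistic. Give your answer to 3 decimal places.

14.678

cat         O        E   (O−E)²/E
0          25       34     2.3824
1          36       55     6.5636
2          22       23     0.0435
3          70       69     0.0145
4          30       27     0.3333
5          30       21     3.8571
6          78       74     0.2162
7          55       52     0.1731
8+         83       74     1.0946
Sum = 14.678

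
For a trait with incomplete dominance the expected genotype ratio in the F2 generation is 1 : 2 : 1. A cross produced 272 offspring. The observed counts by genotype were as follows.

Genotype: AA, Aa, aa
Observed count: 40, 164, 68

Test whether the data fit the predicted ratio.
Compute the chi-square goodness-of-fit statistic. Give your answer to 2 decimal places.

17.29

Ratio total = 4. Expected counts: 272×1/4 = 68, 272×2/4 = 136, 272×1/4 = 68.
cat         O        E   (O−E)²/E
AA         40       68     11.529
Aa        164      136      5.765
aa         68       68      0.000
Sum = 17.29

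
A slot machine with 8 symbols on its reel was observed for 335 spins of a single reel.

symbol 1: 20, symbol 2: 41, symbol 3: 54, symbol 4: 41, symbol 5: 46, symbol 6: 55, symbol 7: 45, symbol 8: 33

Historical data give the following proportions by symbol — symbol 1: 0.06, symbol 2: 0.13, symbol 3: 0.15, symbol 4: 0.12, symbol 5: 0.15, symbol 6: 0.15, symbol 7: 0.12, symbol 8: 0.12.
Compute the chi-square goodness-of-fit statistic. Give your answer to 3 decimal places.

Expected counts E_i = n·p_i: 335×0.06 = 20.1, 335×0.13 = 43.55, 335×0.15 = 50.25, 335×0.12 = 40.2, 335×0.15 = 50.25, 335×0.15 = 50.25, 335×0.12 = 40.2, 335×0.12 = 40.2.
cat           O        E   (O−E)²/E
symbol 1     20     20.1     0.0005
symbol 2     41    43.55     0.1493
symbol 3     54    50.25     0.2799
symbol 4     41     40.2     0.0159
symbol 5     46    50.25     0.3595
symbol 6     55    50.25     0.4490
symbol 7     45     40.2     0.5731
symbol 8     33     40.2     1.2896
Sum = 3.117

3.117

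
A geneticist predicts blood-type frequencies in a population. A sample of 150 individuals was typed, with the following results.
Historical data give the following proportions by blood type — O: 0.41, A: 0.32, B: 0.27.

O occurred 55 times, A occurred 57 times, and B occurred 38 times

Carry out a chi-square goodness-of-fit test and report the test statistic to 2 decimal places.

Expected counts E_i = n·p_i: 150×0.41 = 61.5, 150×0.32 = 48, 150×0.27 = 40.5.
O: (55 − 61.5)²/61.5 = 42.25/61.5 = 0.687
A: (57 − 48)²/48 = 81/48 = 1.688
B: (38 − 40.5)²/40.5 = 6.25/40.5 = 0.154
Sum = 2.53

2.53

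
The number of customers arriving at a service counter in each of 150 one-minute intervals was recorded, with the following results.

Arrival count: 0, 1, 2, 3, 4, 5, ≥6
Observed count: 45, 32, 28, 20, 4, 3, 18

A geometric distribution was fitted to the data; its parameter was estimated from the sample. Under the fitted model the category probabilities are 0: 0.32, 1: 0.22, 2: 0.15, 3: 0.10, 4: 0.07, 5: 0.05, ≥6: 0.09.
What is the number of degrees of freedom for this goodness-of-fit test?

There are k = 7 categories and 1 parameter estimated from the data, so df = 7 − 1 − 1 = 5.

5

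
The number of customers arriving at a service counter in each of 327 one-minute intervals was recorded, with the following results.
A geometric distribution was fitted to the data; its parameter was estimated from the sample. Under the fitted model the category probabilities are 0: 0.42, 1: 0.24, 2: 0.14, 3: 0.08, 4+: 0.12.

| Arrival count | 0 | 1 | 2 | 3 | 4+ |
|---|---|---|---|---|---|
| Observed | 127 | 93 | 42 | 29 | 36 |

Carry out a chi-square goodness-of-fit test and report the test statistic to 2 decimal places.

4.35

Expected counts E_i = n·p_i: 327×0.42 = 137.34, 327×0.24 = 78.48, 327×0.14 = 45.78, 327×0.08 = 26.16, 327×0.12 = 39.24.
cat         O        E   (O−E)²/E
0         127   137.34      0.778
1          93    78.48      2.686
2          42    45.78      0.312
3          29    26.16      0.308
4+         36    39.24      0.268
Sum = 4.35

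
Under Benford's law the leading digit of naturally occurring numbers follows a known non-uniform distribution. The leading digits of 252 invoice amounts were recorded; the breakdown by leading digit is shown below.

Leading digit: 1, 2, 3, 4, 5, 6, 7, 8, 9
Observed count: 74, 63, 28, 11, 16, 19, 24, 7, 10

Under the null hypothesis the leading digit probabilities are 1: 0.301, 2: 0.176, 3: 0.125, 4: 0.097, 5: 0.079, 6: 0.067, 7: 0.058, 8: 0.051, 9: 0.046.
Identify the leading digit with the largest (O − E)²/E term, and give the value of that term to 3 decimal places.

2, 7.841

Expected counts E_i = n·p_i: 252×0.301 = 75.852, 252×0.176 = 44.352, 252×0.125 = 31.5, 252×0.097 = 24.444, 252×0.079 = 19.908, 252×0.067 = 16.884, 252×0.058 = 14.616, 252×0.051 = 12.852, 252×0.046 = 11.592.
1: (74 − 75.852)²/75.852 = 3.429904/75.852 = 0.0452
2: (63 − 44.352)²/44.352 = 347.747904/44.352 = 7.8406
3: (28 − 31.5)²/31.5 = 12.25/31.5 = 0.3889
4: (11 − 24.444)²/24.444 = 180.741136/24.444 = 7.3941
5: (16 − 19.908)²/19.908 = 15.272464/19.908 = 0.7672
6: (19 − 16.884)²/16.884 = 4.477456/16.884 = 0.2652
7: (24 − 14.616)²/14.616 = 88.059456/14.616 = 6.0249
8: (7 − 12.852)²/12.852 = 34.245904/12.852 = 2.6646
9: (10 − 11.592)²/11.592 = 2.534464/11.592 = 0.2186
The largest term is for 2: 7.841.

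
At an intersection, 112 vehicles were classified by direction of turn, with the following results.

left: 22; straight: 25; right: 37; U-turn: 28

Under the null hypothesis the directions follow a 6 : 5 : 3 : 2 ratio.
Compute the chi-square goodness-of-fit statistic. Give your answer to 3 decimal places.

Ratio total = 16. Expected counts: 112×6/16 = 42, 112×5/16 = 35, 112×3/16 = 21, 112×2/16 = 14.
left: (22 − 42)²/42 = 400/42 = 9.5238
straight: (25 − 35)²/35 = 100/35 = 2.8571
right: (37 − 21)²/21 = 256/21 = 12.1905
U-turn: (28 − 14)²/14 = 196/14 = 14.0000
Sum = 38.571

38.571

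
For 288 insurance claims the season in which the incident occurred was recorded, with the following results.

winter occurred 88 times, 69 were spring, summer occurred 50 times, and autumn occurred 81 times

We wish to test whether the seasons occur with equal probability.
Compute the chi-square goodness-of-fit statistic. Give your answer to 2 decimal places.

Under H₀ each category has probability 1/4, so each expected count is 288/4 = 72.
winter: (88 − 72)²/72 = 256/72 = 3.556
spring: (69 − 72)²/72 = 9/72 = 0.125
summer: (50 − 72)²/72 = 484/72 = 6.722
autumn: (81 − 72)²/72 = 81/72 = 1.125
Sum = 11.53

11.53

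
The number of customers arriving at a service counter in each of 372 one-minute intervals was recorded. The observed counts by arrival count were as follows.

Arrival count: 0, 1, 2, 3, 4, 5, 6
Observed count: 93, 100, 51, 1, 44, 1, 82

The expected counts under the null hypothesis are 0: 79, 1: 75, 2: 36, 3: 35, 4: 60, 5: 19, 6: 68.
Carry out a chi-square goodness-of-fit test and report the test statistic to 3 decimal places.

cat         O        E   (O−E)²/E
0          93       79     2.4810
1         100       75     8.3333
2          51       36     6.2500
3           1       35    33.0286
4          44       60     4.2667
5           1       19    17.0526
6          82       68     2.8824
Sum = 74.295

74.295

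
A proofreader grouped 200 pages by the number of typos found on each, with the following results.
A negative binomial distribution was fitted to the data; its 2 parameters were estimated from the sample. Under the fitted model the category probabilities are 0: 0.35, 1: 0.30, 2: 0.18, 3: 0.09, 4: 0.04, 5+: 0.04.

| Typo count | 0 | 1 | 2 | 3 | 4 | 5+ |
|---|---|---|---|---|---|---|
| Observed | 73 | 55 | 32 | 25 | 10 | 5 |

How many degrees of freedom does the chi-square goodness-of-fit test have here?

3

There are k = 6 categories and 2 parameters estimated from the data, so df = 6 − 1 − 2 = 3.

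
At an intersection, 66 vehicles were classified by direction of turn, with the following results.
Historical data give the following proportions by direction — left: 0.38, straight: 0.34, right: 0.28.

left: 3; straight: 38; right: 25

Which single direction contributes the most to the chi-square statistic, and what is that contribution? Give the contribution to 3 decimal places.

Expected counts E_i = n·p_i: 66×0.38 = 25.08, 66×0.34 = 22.44, 66×0.28 = 18.48.
left: (3 − 25.08)²/25.08 = 487.5264/25.08 = 19.4389
straight: (38 − 22.44)²/22.44 = 242.1136/22.44 = 10.7894
right: (25 − 18.48)²/18.48 = 42.5104/18.48 = 2.3003
The largest term is for left: 19.439.

left, 19.439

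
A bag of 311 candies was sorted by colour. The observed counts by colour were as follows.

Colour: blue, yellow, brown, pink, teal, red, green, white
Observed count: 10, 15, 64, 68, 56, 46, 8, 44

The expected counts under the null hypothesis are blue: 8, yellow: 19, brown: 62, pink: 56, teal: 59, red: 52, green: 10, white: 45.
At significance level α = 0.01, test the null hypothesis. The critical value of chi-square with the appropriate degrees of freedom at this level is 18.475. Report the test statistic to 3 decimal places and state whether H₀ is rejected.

blue: (10 − 8)²/8 = 4/8 = 0.5000
yellow: (15 − 19)²/19 = 16/19 = 0.8421
brown: (64 − 62)²/62 = 4/62 = 0.0645
pink: (68 − 56)²/56 = 144/56 = 2.5714
teal: (56 − 59)²/59 = 9/59 = 0.1525
red: (46 − 52)²/52 = 36/52 = 0.6923
green: (8 − 10)²/10 = 4/10 = 0.4000
white: (44 − 45)²/45 = 1/45 = 0.0222
Sum = 5.245
df = 7. Since 5.245 < 18.475, we do not reject H₀.

5.245; do not reject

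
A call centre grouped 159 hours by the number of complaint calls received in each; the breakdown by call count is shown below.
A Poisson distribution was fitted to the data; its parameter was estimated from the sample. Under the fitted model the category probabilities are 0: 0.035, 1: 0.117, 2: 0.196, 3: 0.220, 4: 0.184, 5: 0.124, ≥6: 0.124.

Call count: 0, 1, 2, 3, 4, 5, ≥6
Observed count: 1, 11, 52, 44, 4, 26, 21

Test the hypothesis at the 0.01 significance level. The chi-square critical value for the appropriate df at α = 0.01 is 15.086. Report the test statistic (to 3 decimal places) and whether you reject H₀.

46.998; reject

Expected counts E_i = n·p_i: 159×0.035 = 5.565, 159×0.117 = 18.603, 159×0.196 = 31.164, 159×0.220 = 34.98, 159×0.184 = 29.256, 159×0.124 = 19.716, 159×0.124 = 19.716.
cat         O        E   (O−E)²/E
0           1    5.565     3.7447
1          11   18.603     3.1073
2          52   31.164    13.9308
3          44    34.98     2.3259
4           4   29.256    21.8029
5          26   19.716     2.0029
≥6         21   19.716     0.0836
Sum = 46.998
df = 5. Since 46.998 > 15.086, we reject H₀.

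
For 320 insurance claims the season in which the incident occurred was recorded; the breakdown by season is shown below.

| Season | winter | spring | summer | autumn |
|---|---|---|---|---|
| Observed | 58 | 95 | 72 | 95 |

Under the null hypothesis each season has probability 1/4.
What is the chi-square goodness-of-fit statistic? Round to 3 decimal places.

12.475

Under H₀ each category has probability 1/4, so each expected count is 320/4 = 80.
χ² = (58−80)²/80 + (95−80)²/80 + (72−80)²/80 + (95−80)²/80
   = 6.0500 + 2.8125 + 0.8000 + 2.8125
Sum = 12.475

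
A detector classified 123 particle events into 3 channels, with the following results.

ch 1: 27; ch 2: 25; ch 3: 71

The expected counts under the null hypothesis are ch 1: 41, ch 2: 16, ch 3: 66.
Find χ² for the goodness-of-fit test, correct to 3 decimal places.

cat         O        E   (O−E)²/E
ch 1       27       41     4.7805
ch 2       25       16     5.0625
ch 3       71       66     0.3788
Sum = 10.222

10.222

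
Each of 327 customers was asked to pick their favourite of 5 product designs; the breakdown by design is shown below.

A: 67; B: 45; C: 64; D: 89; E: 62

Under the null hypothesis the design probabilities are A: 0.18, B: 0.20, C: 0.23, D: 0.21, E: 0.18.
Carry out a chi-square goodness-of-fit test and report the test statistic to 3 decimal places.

Expected counts E_i = n·p_i: 327×0.18 = 58.86, 327×0.20 = 65.4, 327×0.23 = 75.21, 327×0.21 = 68.67, 327×0.18 = 58.86.
A: (67 − 58.86)²/58.86 = 66.2596/58.86 = 1.1257
B: (45 − 65.4)²/65.4 = 416.16/65.4 = 6.3633
C: (64 − 75.21)²/75.21 = 125.6641/75.21 = 1.6708
D: (89 − 68.67)²/68.67 = 413.3089/68.67 = 6.0188
E: (62 − 58.86)²/58.86 = 9.8596/58.86 = 0.1675
Sum = 15.346

15.346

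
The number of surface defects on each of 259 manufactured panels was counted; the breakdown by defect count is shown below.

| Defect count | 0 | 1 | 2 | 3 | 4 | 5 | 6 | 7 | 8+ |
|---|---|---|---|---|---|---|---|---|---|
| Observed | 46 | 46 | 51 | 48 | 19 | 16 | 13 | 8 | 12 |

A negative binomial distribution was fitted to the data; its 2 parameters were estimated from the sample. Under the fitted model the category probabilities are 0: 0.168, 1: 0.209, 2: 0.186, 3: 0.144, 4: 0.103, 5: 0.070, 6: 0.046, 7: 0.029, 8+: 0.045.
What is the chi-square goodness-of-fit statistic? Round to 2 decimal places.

7.20

Expected counts E_i = n·p_i: 259×0.168 = 43.512, 259×0.209 = 54.131, 259×0.186 = 48.174, 259×0.144 = 37.296, 259×0.103 = 26.677, 259×0.070 = 18.13, 259×0.046 = 11.914, 259×0.029 = 7.511, 259×0.045 = 11.655.
χ² = (46−43.512)²/43.512 + (46−54.131)²/54.131 + (51−48.174)²/48.174 + (48−37.296)²/37.296 + (19−26.677)²/26.677 + (16−18.13)²/18.13 + (13−11.914)²/11.914 + (8−7.511)²/7.511 + (12−11.655)²/11.655
   = 0.142 + 1.221 + 0.166 + 3.072 + 2.209 + 0.250 + 0.099 + 0.032 + 0.010
Sum = 7.20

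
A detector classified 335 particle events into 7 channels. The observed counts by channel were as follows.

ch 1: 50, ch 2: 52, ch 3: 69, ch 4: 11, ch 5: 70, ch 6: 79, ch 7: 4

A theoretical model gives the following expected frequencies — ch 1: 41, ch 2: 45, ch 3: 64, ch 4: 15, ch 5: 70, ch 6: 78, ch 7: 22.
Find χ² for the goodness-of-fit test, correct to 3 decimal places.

ch 1: (50 − 41)²/41 = 81/41 = 1.9756
ch 2: (52 − 45)²/45 = 49/45 = 1.0889
ch 3: (69 − 64)²/64 = 25/64 = 0.3906
ch 4: (11 − 15)²/15 = 16/15 = 1.0667
ch 5: (70 − 70)²/70 = 0/70 = 0.0000
ch 6: (79 − 78)²/78 = 1/78 = 0.0128
ch 7: (4 − 22)²/22 = 324/22 = 14.7273
Sum = 19.262

19.262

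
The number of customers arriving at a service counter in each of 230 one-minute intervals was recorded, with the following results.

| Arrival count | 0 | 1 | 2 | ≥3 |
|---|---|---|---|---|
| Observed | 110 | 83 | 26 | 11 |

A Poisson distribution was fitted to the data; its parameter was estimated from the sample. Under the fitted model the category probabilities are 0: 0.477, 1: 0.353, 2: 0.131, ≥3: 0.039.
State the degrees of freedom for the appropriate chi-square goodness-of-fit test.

There are k = 4 categories and 1 parameter estimated from the data, so df = 4 − 1 − 1 = 2.

2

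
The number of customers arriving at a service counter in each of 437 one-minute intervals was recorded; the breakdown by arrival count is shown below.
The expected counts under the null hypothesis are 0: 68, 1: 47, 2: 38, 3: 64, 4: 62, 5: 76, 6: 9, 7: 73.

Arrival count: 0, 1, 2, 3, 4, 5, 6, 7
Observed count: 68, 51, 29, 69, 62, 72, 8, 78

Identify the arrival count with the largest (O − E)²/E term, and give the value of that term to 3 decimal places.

2, 2.132

cat         O        E   (O−E)²/E
0          68       68     0.0000
1          51       47     0.3404
2          29       38     2.1316
3          69       64     0.3906
4          62       62     0.0000
5          72       76     0.2105
6           8        9     0.1111
7          78       73     0.3425
The largest term is for 2: 2.132.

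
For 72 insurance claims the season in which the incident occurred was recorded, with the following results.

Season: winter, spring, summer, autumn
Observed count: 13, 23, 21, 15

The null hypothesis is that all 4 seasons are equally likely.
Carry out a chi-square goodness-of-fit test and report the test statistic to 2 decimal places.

Under H₀ each category has probability 1/4, so each expected count is 72/4 = 18.
cat         O        E   (O−E)²/E
winter     13       18      1.389
spring     23       18      1.389
summer     21       18      0.500
autumn     15       18      0.500
Sum = 3.78

3.78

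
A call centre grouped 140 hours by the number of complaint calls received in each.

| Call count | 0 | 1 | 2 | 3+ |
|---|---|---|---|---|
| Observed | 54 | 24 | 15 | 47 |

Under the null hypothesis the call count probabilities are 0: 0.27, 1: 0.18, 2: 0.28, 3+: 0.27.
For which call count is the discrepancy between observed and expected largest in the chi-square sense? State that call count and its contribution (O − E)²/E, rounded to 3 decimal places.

Expected counts E_i = n·p_i: 140×0.27 = 37.8, 140×0.18 = 25.2, 140×0.28 = 39.2, 140×0.27 = 37.8.
cat         O        E   (O−E)²/E
0          54     37.8     6.9429
1          24     25.2     0.0571
2          15     39.2    14.9398
3+         47     37.8     2.2392
The largest term is for 2: 14.940.

2, 14.940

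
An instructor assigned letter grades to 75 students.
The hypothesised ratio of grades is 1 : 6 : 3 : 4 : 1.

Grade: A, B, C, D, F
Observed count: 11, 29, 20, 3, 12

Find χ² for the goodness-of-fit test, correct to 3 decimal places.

Ratio total = 15. Expected counts: 75×1/15 = 5, 75×6/15 = 30, 75×3/15 = 15, 75×4/15 = 20, 75×1/15 = 5.
A: (11 − 5)²/5 = 36/5 = 7.2000
B: (29 − 30)²/30 = 1/30 = 0.0333
C: (20 − 15)²/15 = 25/15 = 1.6667
D: (3 − 20)²/20 = 289/20 = 14.4500
F: (12 − 5)²/5 = 49/5 = 9.8000
Sum = 33.150

33.150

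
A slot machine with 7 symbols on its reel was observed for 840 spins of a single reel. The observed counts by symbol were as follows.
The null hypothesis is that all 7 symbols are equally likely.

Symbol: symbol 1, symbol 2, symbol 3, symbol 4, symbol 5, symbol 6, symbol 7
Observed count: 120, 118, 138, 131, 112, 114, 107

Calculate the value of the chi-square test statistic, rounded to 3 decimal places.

Under H₀ each category has probability 1/7, so each expected count is 840/7 = 120.
symbol 1: (120 − 120)²/120 = 0/120 = 0.0000
symbol 2: (118 − 120)²/120 = 4/120 = 0.0333
symbol 3: (138 − 120)²/120 = 324/120 = 2.7000
symbol 4: (131 − 120)²/120 = 121/120 = 1.0083
symbol 5: (112 − 120)²/120 = 64/120 = 0.5333
symbol 6: (114 − 120)²/120 = 36/120 = 0.3000
symbol 7: (107 − 120)²/120 = 169/120 = 1.4083
Sum = 5.983

5.983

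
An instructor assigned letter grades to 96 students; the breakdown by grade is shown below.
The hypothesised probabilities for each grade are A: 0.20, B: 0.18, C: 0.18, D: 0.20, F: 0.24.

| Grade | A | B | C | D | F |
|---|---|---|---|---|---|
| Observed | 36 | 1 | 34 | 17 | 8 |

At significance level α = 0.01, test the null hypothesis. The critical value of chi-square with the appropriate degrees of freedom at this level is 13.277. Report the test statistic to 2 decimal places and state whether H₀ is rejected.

Expected counts E_i = n·p_i: 96×0.20 = 19.2, 96×0.18 = 17.28, 96×0.18 = 17.28, 96×0.20 = 19.2, 96×0.24 = 23.04.
χ² = (36−19.2)²/19.2 + (1−17.28)²/17.28 + (34−17.28)²/17.28 + (17−19.2)²/19.2 + (8−23.04)²/23.04
   = 14.700 + 15.338 + 16.178 + 0.252 + 9.818
Sum = 56.29
df = 4. Since 56.29 > 13.277, we reject H₀.

56.29; reject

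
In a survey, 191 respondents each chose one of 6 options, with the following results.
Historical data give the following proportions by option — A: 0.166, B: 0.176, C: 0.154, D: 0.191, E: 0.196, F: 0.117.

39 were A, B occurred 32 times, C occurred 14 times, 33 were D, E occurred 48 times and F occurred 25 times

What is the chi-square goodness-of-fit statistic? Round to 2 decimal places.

Expected counts E_i = n·p_i: 191×0.166 = 31.706, 191×0.176 = 33.616, 191×0.154 = 29.414, 191×0.191 = 36.481, 191×0.196 = 37.436, 191×0.117 = 22.347.
cat         O        E   (O−E)²/E
A          39   31.706      1.678
B          32   33.616      0.078
C          14   29.414      8.077
D          33   36.481      0.332
E          48   37.436      2.981
F          25   22.347      0.315
Sum = 13.46

13.46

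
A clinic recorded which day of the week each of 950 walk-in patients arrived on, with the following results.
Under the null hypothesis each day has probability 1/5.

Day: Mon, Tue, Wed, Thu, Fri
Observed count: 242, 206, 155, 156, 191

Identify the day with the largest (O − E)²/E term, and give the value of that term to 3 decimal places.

Under H₀ each category has probability 1/5, so each expected count is 950/5 = 190.
Mon: (242 − 190)²/190 = 2704/190 = 14.2316
Tue: (206 − 190)²/190 = 256/190 = 1.3474
Wed: (155 − 190)²/190 = 1225/190 = 6.4474
Thu: (156 − 190)²/190 = 1156/190 = 6.0842
Fri: (191 − 190)²/190 = 1/190 = 0.0053
The largest term is for Mon: 14.232.

Mon, 14.232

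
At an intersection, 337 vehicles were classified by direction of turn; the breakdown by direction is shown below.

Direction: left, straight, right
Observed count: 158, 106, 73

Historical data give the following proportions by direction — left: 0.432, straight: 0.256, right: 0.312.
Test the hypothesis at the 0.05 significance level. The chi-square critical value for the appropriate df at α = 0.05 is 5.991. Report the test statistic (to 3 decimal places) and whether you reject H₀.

Expected counts E_i = n·p_i: 337×0.432 = 145.584, 337×0.256 = 86.272, 337×0.312 = 105.144.
left: (158 − 145.584)²/145.584 = 154.157056/145.584 = 1.0589
straight: (106 − 86.272)²/86.272 = 389.193984/86.272 = 4.5112
right: (73 − 105.144)²/105.144 = 1033.236736/105.144 = 9.8269
Sum = 15.397
df = 2. Since 15.397 > 5.991, we reject H₀.

15.397; reject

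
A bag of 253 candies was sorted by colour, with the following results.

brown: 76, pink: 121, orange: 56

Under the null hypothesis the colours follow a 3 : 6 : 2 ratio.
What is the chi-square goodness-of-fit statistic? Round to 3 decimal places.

4.978

Ratio total = 11. Expected counts: 253×3/11 = 69, 253×6/11 = 138, 253×2/11 = 46.
brown: (76 − 69)²/69 = 49/69 = 0.7101
pink: (121 − 138)²/138 = 289/138 = 2.0942
orange: (56 − 46)²/46 = 100/46 = 2.1739
Sum = 4.978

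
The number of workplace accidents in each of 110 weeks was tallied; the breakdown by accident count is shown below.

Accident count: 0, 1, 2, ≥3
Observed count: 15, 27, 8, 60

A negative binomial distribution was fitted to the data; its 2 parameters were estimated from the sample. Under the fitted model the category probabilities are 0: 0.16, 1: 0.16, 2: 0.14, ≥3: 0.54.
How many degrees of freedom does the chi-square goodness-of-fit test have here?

1

There are k = 4 categories and 2 parameters estimated from the data, so df = 4 − 1 − 2 = 1.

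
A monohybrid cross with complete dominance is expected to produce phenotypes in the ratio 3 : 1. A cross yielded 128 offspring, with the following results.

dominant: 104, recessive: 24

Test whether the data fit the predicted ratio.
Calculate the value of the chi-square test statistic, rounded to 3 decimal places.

2.667

Ratio total = 4. Expected counts: 128×3/4 = 96, 128×1/4 = 32.
cat            O        E   (O−E)²/E
dominant     104       96     0.6667
recessive     24       32     2.0000
Sum = 2.667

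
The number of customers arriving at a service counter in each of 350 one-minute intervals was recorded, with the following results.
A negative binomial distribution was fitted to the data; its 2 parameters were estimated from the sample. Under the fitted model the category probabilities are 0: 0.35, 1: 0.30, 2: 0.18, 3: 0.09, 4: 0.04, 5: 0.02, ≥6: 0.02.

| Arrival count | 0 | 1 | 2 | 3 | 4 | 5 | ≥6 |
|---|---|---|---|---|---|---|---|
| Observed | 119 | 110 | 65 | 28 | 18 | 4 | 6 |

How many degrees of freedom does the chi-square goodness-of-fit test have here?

4

There are k = 7 categories and 2 parameters estimated from the data, so df = 7 − 1 − 2 = 4.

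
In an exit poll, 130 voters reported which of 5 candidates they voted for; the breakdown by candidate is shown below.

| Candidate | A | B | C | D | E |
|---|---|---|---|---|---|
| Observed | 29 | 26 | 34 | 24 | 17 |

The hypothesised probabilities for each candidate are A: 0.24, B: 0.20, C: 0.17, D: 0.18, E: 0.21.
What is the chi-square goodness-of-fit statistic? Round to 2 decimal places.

Expected counts E_i = n·p_i: 130×0.24 = 31.2, 130×0.20 = 26, 130×0.17 = 22.1, 130×0.18 = 23.4, 130×0.21 = 27.3.
χ² = (29−31.2)²/31.2 + (26−26)²/26 + (34−22.1)²/22.1 + (24−23.4)²/23.4 + (17−27.3)²/27.3
   = 0.155 + 0.000 + 6.408 + 0.015 + 3.886
Sum = 10.46

10.46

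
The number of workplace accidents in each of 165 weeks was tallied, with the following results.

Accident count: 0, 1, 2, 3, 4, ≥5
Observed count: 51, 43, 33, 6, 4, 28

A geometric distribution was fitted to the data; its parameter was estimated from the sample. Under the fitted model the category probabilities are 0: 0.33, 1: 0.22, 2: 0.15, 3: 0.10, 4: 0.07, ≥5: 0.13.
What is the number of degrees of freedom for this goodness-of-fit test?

4

There are k = 6 categories and 1 parameter estimated from the data, so df = 6 − 1 − 1 = 4.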